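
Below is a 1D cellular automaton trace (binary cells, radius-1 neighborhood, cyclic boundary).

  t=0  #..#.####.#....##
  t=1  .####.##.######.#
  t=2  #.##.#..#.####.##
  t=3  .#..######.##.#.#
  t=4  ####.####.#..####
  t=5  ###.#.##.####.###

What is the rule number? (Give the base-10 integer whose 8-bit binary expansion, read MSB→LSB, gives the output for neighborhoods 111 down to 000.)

  [7] ### => #  t=0,i=6
  [6] ##. => .  t=0,i=0
  [5] #.# => #  t=0,i=4
  [4] #.. => #  t=0,i=1
  [3] .## => .  t=0,i=5
  [2] .#. => #  t=0,i=3
  [1] ..# => #  t=0,i=2
  [0] ... => #  t=0,i=12
  bits 10110111 = 183

183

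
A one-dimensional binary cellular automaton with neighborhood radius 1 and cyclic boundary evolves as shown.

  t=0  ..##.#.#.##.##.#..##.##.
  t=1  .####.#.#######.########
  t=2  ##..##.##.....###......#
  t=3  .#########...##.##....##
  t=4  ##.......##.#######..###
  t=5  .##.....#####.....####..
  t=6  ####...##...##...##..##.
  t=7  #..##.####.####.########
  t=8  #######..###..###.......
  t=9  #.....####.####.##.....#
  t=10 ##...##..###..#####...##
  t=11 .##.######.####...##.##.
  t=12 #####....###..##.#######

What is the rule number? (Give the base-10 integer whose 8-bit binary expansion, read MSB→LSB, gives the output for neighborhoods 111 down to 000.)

  ###|.  b7=0 t=1,i=2
  ##.|#  b6=1 t=0,i=3
  #.#|#  b5=1 t=0,i=4
  #..|#  b4=1 t=0,i=16
  .##|#  b3=1 t=0,i=2
  .#.|.  b2=0 t=0,i=5
  ..#|#  b1=1 t=0,i=1
  ...|.  b0=0 t=0,i=0
  bits 01111010 = 122

122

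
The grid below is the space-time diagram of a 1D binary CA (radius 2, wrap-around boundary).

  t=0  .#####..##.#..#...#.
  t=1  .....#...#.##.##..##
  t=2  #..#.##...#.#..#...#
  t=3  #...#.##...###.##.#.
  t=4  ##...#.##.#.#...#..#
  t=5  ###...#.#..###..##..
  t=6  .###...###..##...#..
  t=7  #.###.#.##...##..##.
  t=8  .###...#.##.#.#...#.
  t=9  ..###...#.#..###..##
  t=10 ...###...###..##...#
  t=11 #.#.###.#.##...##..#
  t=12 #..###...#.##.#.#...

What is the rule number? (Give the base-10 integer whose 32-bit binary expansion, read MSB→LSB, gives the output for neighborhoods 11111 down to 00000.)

294682394

  #####|.  b31=0 t=0,i=3
  ####.|.  b30=0 t=0,i=4
  ###.#|.  b29=0 t=3,i=13
  ###..|#  b28=1 t=0,i=5
  ##.##|.  b27=0 t=1,i=13
  ##.#.|.  b26=0 t=0,i=10
  ##..#|.  b25=0 t=0,i=6
  ##...|#  b24=1 t=1,i=0
  #.###|#  b23=1 t=7,i=2
  #.##.|.  b22=0 t=1,i=11
  #.#.#|.  b21=0 t=3,i=18
  #.#..|#  b20=1 t=0,i=11
  #..##|.  b19=0 t=0,i=0
  #..#.|.  b18=0 t=0,i=13
  #...#|.  b17=0 t=0,i=16
  #....|.  b16=0 t=1,i=1
  .####|.  b15=0 t=0,i=2
  .###.|#  b14=1 t=3,i=12
  .##.#|#  b13=1 t=0,i=9
  .##..|#  b12=1 t=1,i=15
  .#.##|#  b11=1 t=1,i=10
  .#.#.|#  b10=1 t=2,i=11
  .#..#|#  b9=1 t=0,i=12
  .#...|#  b8=1 t=0,i=15
  ..###|.  b7=0 t=0,i=1
  ..##.|.  b6=0 t=0,i=8
  ..#.#|.  b5=0 t=1,i=9
  ..#..|#  b4=1 t=0,i=14
  ...##|#  b3=1 t=2,i=18
  ...#.|.  b2=0 t=0,i=17
  ....#|#  b1=1 t=1,i=3
  .....|.  b0=0 t=1,i=2
  bits 00010001100100000111111100011010 = 294682394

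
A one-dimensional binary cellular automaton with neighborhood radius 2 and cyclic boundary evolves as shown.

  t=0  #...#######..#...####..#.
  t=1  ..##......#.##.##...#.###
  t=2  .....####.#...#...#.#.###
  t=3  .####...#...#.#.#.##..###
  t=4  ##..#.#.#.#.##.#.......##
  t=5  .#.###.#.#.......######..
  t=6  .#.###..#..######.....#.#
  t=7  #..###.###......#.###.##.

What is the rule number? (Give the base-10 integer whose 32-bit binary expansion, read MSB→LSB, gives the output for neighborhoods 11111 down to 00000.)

  #####|.  b31=0 t=0,i=6
  ####.|.  b30=0 t=0,i=9
  ###.#|#  b29=1 t=2,i=8
  ###..|#  b28=1 t=0,i=10
  ##.##|#  b27=1 t=1,i=14
  ##.#.|.  b26=0 t=2,i=9
  ##..#|.  b25=0 t=0,i=11
  ##...|.  b24=0 t=1,i=4
  #.###|#  b23=1 t=1,i=22
  #.##.|.  b22=0 t=1,i=12
  #.#.#|.  b21=0 t=2,i=20
  #.#..|.  b20=0 t=0,i=0
  #..##|.  b19=0 t=1,i=1
  #..#.|#  b18=1 t=0,i=12
  #...#|#  b17=1 t=0,i=2
  #....|#  b16=1 t=1,i=5
  .####|.  b15=0 t=0,i=5
  .###.|#  b14=1 t=1,i=23
  .##.#|.  b13=0 t=1,i=13
  .##..|.  b12=0 t=1,i=3
  .#.##|.  b11=0 t=1,i=11
  .#.#.|#  b10=1 t=0,i=24
  .#..#|#  b9=1 t=6,i=9
  .#...|.  b8=0 t=0,i=1
  ..###|.  b7=0 t=0,i=4
  ..##.|.  b6=0 t=1,i=2
  ..#.#|#  b5=1 t=0,i=23
  ..#..|#  b4=1 t=0,i=13
  ...##|#  b3=1 t=0,i=3
  ...#.|.  b2=0 t=1,i=9
  ....#|#  b1=1 t=1,i=8
  .....|#  b0=1 t=1,i=6
  bits 00111000100001110100011000111011 = 948389435

948389435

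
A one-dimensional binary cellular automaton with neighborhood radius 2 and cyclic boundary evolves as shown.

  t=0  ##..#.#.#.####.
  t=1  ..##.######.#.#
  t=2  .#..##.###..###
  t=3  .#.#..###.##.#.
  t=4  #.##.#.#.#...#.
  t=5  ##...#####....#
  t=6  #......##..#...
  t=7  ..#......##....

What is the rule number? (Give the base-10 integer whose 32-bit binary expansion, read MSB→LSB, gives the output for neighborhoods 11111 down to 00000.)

  #####|#  b31=1 t=1,i=7
  ####.|#  b30=1 t=0,i=12
  ###.#|.  b29=0 t=0,i=13
  ###..|.  b28=0 t=2,i=9
  ##.##|#  b27=1 t=0,i=14
  ##.#.|.  b26=0 t=1,i=11
  ##..#|#  b25=1 t=0,i=2
  ##...|.  b24=0 t=5,i=2
  #.###|#  b23=1 t=0,i=10
  #.##.|.  b22=0 t=0,i=0
  #.#.#|#  b21=1 t=0,i=6
  #.#..|#  b20=1 t=1,i=14
  #..##|#  b19=1 t=1,i=1
  #..#.|#  b18=1 t=0,i=3
  #...#|.  b17=0 t=4,i=11
  #....|#  b16=1 t=5,i=11
  .####|.  b15=0 t=0,i=11
  .###.|#  b14=1 t=2,i=8
  .##.#|.  b13=0 t=1,i=3
  .##..|.  b12=0 t=0,i=1
  .#.##|#  b11=1 t=0,i=9
  .#.#.|#  b10=1 t=0,i=5
  .#..#|.  b9=0 t=1,i=0
  .#...|.  b8=0 t=4,i=10
  ..###|.  b7=0 t=2,i=12
  ..##.|.  b6=0 t=1,i=2
  ..#.#|.  b5=0 t=0,i=4
  ..#..|.  b4=0 t=6,i=0
  ...##|.  b3=0 t=5,i=4
  ...#.|.  b2=0 t=4,i=12
  ....#|.  b1=0 t=5,i=12
  .....|.  b0=0 t=6,i=3
  bits 11001010101111010100110000000000 = 3401403392

3401403392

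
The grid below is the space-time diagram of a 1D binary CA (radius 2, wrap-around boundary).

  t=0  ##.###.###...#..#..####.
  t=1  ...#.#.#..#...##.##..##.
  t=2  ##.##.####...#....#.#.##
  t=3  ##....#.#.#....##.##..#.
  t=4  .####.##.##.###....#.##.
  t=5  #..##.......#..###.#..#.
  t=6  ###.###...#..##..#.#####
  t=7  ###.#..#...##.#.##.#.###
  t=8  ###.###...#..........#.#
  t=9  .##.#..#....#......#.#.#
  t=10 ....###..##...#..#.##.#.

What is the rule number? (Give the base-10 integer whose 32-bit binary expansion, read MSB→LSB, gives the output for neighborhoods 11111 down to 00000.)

  [31] ##### => #  t=6,i=0
  [30] ####. => #  t=0,i=21
  [29] ###.# => #  t=0,i=5
  [28] ###.. => .  t=0,i=9
  [27] ##.## => .  t=0,i=2
  [26] ##.#. => .  t=5,i=18
  [25] ##..# => .  t=1,i=19
  [24] ##... => #  t=0,i=10
  [23] #.### => #  t=0,i=3
  [22] #.##. => .  t=0,i=0
  [21] #.#.# => .  t=1,i=5
  [20] #.#.. => #  t=1,i=7
  [19] #..## => #  t=0,i=18
  [18] #..#. => #  t=0,i=15
  [17] #...# => .  t=0,i=11
  [16] #.... => #  t=1,i=0
  [15] .#### => .  t=0,i=20
  [14] .###. => .  t=0,i=4
  [13] .##.# => .  t=0,i=1
  [12] .##.. => #  t=1,i=18
  [11] .#.## => .  t=2,i=21
  [10] .#.#. => #  t=1,i=4
  [9] .#..# => #  t=0,i=14
  [8] .#... => .  t=1,i=11
  [7] ..### => .  t=0,i=19
  [6] ..##. => .  t=1,i=14
  [5] ..#.# => #  t=1,i=3
  [4] ..#.. => .  t=0,i=13
  [3] ...## => #  t=1,i=13
  [2] ...#. => .  t=0,i=12
  [1] ....# => #  t=1,i=1
  [0] ..... => .  t=5,i=7
  bits 11100001100111010001011000101010 = 3785168426

3785168426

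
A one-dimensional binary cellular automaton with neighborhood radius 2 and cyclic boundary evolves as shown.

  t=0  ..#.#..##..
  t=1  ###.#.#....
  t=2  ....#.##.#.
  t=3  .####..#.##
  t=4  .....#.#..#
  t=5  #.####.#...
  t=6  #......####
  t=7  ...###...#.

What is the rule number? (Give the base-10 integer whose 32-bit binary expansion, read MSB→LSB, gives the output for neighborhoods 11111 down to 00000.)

2184847655

  ##### -> #   bit 31 = 1  t=6,i=9
  ####. -> .   bit 30 = 0  t=3,i=3
  ###.# -> .   bit 29 = 0  t=1,i=2
  ###.. -> .   bit 28 = 0  t=3,i=4
  ##.## -> .   bit 27 = 0  t=3,i=0
  ##.#. -> .   bit 26 = 0  t=1,i=3
  ##..# -> #   bit 25 = 1  t=3,i=5
  ##... -> .   bit 24 = 0  t=0,i=9
  #.### -> .   bit 23 = 0  t=3,i=1
  #.##. -> .   bit 22 = 0  t=2,i=6
  #.#.# -> #   bit 21 = 1  t=1,i=4
  #.#.. -> #   bit 20 = 1  t=0,i=4
  #..## -> #   bit 19 = 1  t=0,i=6
  #..#. -> .   bit 18 = 0  t=3,i=6
  #...# -> #   bit 17 = 1  t=5,i=9
  #.... -> .   bit 16 = 0  t=0,i=10
  .#### -> .   bit 15 = 0  t=3,i=2
  .###. -> .   bit 14 = 0  t=1,i=1
  .##.# -> #   bit 13 = 1  t=2,i=7
  .##.. -> .   bit 12 = 0  t=0,i=8
  .#.## -> .   bit 11 = 0  t=2,i=5
  .#.#. -> .   bit 10 = 0  t=0,i=3
  .#..# -> .   bit 9 = 0  t=0,i=5
  .#... -> #   bit 8 = 1  t=1,i=7
  ..### -> .   bit 7 = 0  t=1,i=0
  ..##. -> .   bit 6 = 0  t=0,i=7
  ..#.# -> #   bit 5 = 1  t=0,i=2
  ..#.. -> .   bit 4 = 0  t=4,i=10
  ...## -> .   bit 3 = 0  t=1,i=10
  ...#. -> #   bit 2 = 1  t=0,i=1
  ....# -> #   bit 1 = 1  t=0,i=0
  ..... -> #   bit 0 = 1  t=2,i=1
  bits 10000010001110100010000100100111 = 2184847655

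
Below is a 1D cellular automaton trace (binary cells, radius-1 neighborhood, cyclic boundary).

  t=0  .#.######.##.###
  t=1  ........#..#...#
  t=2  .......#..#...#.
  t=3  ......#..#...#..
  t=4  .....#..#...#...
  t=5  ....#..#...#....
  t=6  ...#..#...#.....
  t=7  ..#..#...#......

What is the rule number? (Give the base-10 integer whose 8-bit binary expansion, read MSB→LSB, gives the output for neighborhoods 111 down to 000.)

  ### -> .   bit 7 = 0  t=0,i=4
  ##. -> #   bit 6 = 1  t=0,i=8
  #.# -> .   bit 5 = 0  t=0,i=0
  #.. -> .   bit 4 = 0  t=1,i=0
  .## -> .   bit 3 = 0  t=0,i=3
  .#. -> .   bit 2 = 0  t=0,i=1
  ..# -> #   bit 1 = 1  t=1,i=7
  ... -> .   bit 0 = 0  t=1,i=1
  bits 01000010 = 66

66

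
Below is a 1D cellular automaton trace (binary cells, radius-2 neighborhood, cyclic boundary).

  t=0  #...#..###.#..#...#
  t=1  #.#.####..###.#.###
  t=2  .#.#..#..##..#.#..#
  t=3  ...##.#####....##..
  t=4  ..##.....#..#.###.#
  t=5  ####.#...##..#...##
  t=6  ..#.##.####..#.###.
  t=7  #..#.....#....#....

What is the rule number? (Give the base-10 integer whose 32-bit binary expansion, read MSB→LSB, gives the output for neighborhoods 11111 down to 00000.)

  #####|.  b31=0 t=3,i=8
  ####.|#  b30=1 t=1,i=6
  ###.#|.  b29=0 t=0,i=9
  ###..|.  b28=0 t=1,i=7
  ##.##|.  b27=0 t=3,i=5
  ##.#.|#  b26=1 t=0,i=10
  ##..#|.  b25=0 t=1,i=8
  ##...|.  b24=0 t=0,i=1
  #.###|.  b23=0 t=1,i=4
  #.##.|.  b22=0 t=6,i=4
  #.#.#|.  b21=0 t=1,i=2
  #.#..|#  b20=1 t=0,i=11
  #..##|#  b19=1 t=0,i=6
  #..#.|.  b18=0 t=0,i=13
  #...#|#  b17=1 t=0,i=2
  #....|#  b16=1 t=3,i=12
  .####|.  b15=0 t=1,i=5
  .###.|.  b14=0 t=0,i=8
  .##.#|.  b13=0 t=3,i=4
  .##..|#  b12=1 t=0,i=0
  .#.##|#  b11=1 t=1,i=3
  .#.#.|.  b10=0 t=2,i=0
  .#..#|#  b9=1 t=0,i=5
  .#...|.  b8=0 t=0,i=15
  ..###|#  b7=1 t=0,i=7
  ..##.|#  b6=1 t=0,i=18
  ..#.#|.  b5=0 t=2,i=13
  ..#..|#  b4=1 t=0,i=4
  ...##|#  b3=1 t=0,i=17
  ...#.|.  b2=0 t=0,i=3
  ....#|.  b1=0 t=3,i=1
  .....|.  b0=0 t=3,i=0
  bits 01000100000110110001101011011000 = 1142627032

1142627032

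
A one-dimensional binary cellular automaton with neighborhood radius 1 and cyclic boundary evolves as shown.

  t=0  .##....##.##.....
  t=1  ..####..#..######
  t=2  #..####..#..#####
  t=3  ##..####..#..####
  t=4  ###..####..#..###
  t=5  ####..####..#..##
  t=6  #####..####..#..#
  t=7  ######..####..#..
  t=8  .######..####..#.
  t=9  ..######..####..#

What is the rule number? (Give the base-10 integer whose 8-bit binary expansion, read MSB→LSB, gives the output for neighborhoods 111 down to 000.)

209

  [7] ### => #  t=1,i=3
  [6] ##. => #  t=0,i=2
  [5] #.# => .  t=0,i=9
  [4] #.. => #  t=0,i=3
  [3] .## => .  t=0,i=1
  [2] .#. => .  t=1,i=8
  [1] ..# => .  t=0,i=0
  [0] ... => #  t=0,i=4
  bits 11010001 = 209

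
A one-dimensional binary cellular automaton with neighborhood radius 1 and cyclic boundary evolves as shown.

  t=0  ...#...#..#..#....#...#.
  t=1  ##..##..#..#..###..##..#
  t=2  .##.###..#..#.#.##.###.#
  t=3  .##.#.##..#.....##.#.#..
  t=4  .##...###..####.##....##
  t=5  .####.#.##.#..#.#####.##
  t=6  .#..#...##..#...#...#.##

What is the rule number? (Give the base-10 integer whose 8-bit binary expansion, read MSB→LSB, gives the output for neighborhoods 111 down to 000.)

  [7] ### => .  t=1,i=0
  [6] ##. => #  t=1,i=1
  [5] #.# => .  t=2,i=0
  [4] #.. => #  t=0,i=4
  [3] .## => #  t=1,i=4
  [2] .#. => .  t=0,i=3
  [1] ..# => .  t=0,i=2
  [0] ... => #  t=0,i=0
  bits 01011001 = 89

89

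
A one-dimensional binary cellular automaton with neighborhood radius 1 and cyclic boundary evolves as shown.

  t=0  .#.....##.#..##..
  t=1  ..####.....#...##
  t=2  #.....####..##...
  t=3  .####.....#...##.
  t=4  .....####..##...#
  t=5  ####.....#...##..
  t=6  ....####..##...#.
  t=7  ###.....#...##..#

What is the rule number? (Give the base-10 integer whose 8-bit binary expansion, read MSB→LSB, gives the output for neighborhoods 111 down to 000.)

17

  [7] ### => .  t=1,i=3
  [6] ##. => .  t=0,i=8
  [5] #.# => .  t=0,i=9
  [4] #.. => #  t=0,i=2
  [3] .## => .  t=0,i=7
  [2] .#. => .  t=0,i=1
  [1] ..# => .  t=0,i=0
  [0] ... => #  t=0,i=3
  bits 00010001 = 17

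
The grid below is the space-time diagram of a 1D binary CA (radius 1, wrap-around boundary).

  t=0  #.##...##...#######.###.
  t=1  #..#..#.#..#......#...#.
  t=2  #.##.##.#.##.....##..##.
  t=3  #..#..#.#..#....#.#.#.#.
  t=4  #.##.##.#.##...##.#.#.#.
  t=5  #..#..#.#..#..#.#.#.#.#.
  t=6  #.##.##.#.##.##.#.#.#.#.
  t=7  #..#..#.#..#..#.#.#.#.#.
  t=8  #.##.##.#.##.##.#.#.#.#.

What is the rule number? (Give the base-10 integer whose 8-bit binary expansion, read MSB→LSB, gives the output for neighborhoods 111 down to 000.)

  nb ###: next=.  (t=0,i=13, bit7=0)
  nb ##.: next=#  (t=0,i=3, bit6=1)
  nb #.#: next=.  (t=0,i=1, bit5=0)
  nb #..: next=.  (t=0,i=4, bit4=0)
  nb .##: next=.  (t=0,i=2, bit3=0)
  nb .#.: next=#  (t=0,i=0, bit2=1)
  nb ..#: next=#  (t=0,i=6, bit1=1)
  nb ...: next=.  (t=0,i=5, bit0=0)
  bits 01000110 = 70

70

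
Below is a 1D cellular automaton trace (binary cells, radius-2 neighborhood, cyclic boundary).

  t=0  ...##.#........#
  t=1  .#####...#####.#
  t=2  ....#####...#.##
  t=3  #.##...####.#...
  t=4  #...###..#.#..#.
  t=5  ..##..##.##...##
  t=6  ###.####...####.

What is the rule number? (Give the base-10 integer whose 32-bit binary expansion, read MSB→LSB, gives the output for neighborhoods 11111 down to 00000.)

  [31] ##### => .  t=1,i=3
  [30] ####. => #  t=1,i=4
  [29] ###.# => .  t=1,i=13
  [28] ###.. => #  t=1,i=5
  [27] ##.## => .  t=5,i=8
  [26] ##.#. => #  t=0,i=5
  [25] ##..# => #  t=4,i=7
  [24] ##... => #  t=1,i=6
  [23] #.### => .  t=1,i=1
  [22] #.##. => .  t=2,i=14
  [21] #.#.# => #  t=1,i=15
  [20] #.#.. => .  t=0,i=6
  [19] #..## => #  t=5,i=1
  [18] #..#. => .  t=4,i=8
  [17] #...# => #  t=0,i=1
  [16] #.... => .  t=0,i=8
  [15] .#### => .  t=1,i=2
  [14] .###. => .  t=4,i=5
  [13] .##.# => #  t=0,i=4
  [12] .##.. => .  t=2,i=15
  [11] .#.## => .  t=1,i=0
  [10] .#.#. => #  t=4,i=10
  [9] .#..# => .  t=4,i=12
  [8] .#... => .  t=0,i=0
  [7] ..### => .  t=1,i=9
  [6] ..##. => #  t=0,i=3
  [5] ..#.# => #  t=2,i=12
  [4] ..#.. => #  t=0,i=15
  [3] ...## => #  t=0,i=2
  [2] ...#. => .  t=0,i=14
  [1] ....# => #  t=0,i=13
  [0] ..... => #  t=0,i=9
  bits 01010111001010100010010001111011 = 1462379643

1462379643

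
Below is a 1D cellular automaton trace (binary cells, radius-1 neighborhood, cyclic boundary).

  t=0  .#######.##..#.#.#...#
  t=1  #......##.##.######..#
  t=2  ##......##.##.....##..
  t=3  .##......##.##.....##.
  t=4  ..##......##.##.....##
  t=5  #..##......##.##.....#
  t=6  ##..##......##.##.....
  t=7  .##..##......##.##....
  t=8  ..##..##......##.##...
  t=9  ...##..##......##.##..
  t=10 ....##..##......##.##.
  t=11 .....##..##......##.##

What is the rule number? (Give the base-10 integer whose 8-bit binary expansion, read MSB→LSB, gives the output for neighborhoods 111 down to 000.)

116

  ###|.  b7=0 t=0,i=2
  ##.|#  b6=1 t=0,i=7
  #.#|#  b5=1 t=0,i=0
  #..|#  b4=1 t=0,i=11
  .##|.  b3=0 t=0,i=1
  .#.|#  b2=1 t=0,i=13
  ..#|.  b1=0 t=0,i=12
  ...|.  b0=0 t=0,i=19
  bits 01110100 = 116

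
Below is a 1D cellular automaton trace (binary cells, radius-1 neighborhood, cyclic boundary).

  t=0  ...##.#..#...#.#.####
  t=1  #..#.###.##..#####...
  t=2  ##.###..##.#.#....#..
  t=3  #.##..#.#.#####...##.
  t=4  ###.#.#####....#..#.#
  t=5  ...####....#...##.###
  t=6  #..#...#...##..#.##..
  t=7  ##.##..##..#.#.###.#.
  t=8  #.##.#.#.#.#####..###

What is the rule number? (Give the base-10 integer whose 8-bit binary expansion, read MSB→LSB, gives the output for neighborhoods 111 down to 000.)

  ### -> .   bit 7 = 0  t=0,i=18
  ##. -> .   bit 6 = 0  t=0,i=4
  #.# -> #   bit 5 = 1  t=0,i=5
  #.. -> #   bit 4 = 1  t=0,i=0
  .## -> #   bit 3 = 1  t=0,i=3
  .#. -> #   bit 2 = 1  t=0,i=6
  ..# -> .   bit 1 = 0  t=0,i=2
  ... -> .   bit 0 = 0  t=0,i=1
  bits 00111100 = 60

60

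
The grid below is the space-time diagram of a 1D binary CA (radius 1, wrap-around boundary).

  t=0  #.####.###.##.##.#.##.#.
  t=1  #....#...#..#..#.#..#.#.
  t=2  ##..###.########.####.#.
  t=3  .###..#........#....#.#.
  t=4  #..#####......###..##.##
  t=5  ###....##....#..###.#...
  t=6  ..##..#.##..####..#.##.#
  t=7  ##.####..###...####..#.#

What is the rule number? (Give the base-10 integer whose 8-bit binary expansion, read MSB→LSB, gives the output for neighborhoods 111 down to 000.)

86

  [7] ### => .  t=0,i=3
  [6] ##. => #  t=0,i=5
  [5] #.# => .  t=0,i=1
  [4] #.. => #  t=1,i=1
  [3] .## => .  t=0,i=2
  [2] .#. => #  t=0,i=0
  [1] ..# => #  t=1,i=4
  [0] ... => .  t=1,i=2
  bits 01010110 = 86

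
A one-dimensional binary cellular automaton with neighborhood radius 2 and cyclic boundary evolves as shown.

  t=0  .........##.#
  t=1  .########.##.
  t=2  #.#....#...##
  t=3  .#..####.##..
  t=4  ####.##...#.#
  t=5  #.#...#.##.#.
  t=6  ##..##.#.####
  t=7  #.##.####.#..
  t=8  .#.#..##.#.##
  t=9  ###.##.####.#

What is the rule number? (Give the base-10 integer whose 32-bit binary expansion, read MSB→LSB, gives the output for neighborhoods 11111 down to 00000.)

1177533983

  [31] ##### => .  t=1,i=3
  [30] ####. => #  t=1,i=7
  [29] ###.# => .  t=1,i=8
  [28] ###.. => .  t=6,i=1
  [27] ##.## => .  t=1,i=9
  [26] ##.#. => #  t=0,i=11
  [25] ##..# => #  t=1,i=12
  [24] ##... => .  t=3,i=11
  [23] #.### => .  t=4,i=12
  [22] #.##. => .  t=1,i=10
  [21] #.#.# => #  t=5,i=0
  [20] #.#.. => .  t=0,i=12
  [19] #..## => #  t=1,i=0
  [18] #..#. => #  t=7,i=12
  [17] #...# => #  t=2,i=9
  [16] #.... => #  t=0,i=1
  [15] .#### => #  t=1,i=2
  [14] .###. => .  t=2,i=12
  [13] .##.# => #  t=0,i=10
  [12] .##.. => #  t=1,i=11
  [11] .#.## => #  t=4,i=11
  [10] .#.#. => #  t=5,i=1
  [9] .#..# => #  t=3,i=2
  [8] .#... => .  t=0,i=0
  [7] ..### => .  t=1,i=1
  [6] ..##. => .  t=0,i=9
  [5] ..#.# => .  t=4,i=10
  [4] ..#.. => #  t=2,i=7
  [3] ...## => #  t=0,i=8
  [2] ...#. => #  t=2,i=6
  [1] ....# => #  t=0,i=7
  [0] ..... => #  t=0,i=2
  bits 01000110001011111011111000011111 = 1177533983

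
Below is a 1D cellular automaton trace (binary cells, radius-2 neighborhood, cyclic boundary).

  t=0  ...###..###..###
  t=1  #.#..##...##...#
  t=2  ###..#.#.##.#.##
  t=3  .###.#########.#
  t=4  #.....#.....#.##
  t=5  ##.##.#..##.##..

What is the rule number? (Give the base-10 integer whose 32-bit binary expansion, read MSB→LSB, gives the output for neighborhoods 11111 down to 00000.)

  ##### -> .   bit 31 = 0  t=2,i=0
  ####. -> #   bit 30 = 1  t=2,i=1
  ###.# -> .   bit 29 = 0  t=3,i=3
  ###.. -> #   bit 28 = 1  t=0,i=5
  ##.## -> .   bit 27 = 0  t=3,i=4
  ##.#. -> #   bit 26 = 1  t=1,i=1
  ##..# -> #   bit 25 = 1  t=0,i=6
  ##... -> #   bit 24 = 1  t=0,i=0
  #.### -> .   bit 23 = 0  t=2,i=14
  #.##. -> #   bit 22 = 1  t=2,i=9
  #.#.# -> #   bit 21 = 1  t=2,i=7
  #.#.. -> #   bit 20 = 1  t=1,i=2
  #..## -> .   bit 19 = 0  t=0,i=7
  #..#. -> .   bit 18 = 0  t=2,i=4
  #...# -> .   bit 17 = 0  t=0,i=1
  #.... -> .   bit 16 = 0  t=4,i=2
  .#### -> #   bit 15 = 1  t=2,i=15
  .###. -> .   bit 14 = 0  t=0,i=4
  .##.# -> #   bit 13 = 1  t=1,i=0
  .##.. -> .   bit 12 = 0  t=1,i=6
  .#.## -> #   bit 11 = 1  t=2,i=8
  .#.#. -> #   bit 10 = 1  t=2,i=6
  .#..# -> .   bit 9 = 0  t=1,i=3
  .#... -> .   bit 8 = 0  t=4,i=7
  ..### -> .   bit 7 = 0  t=0,i=3
  ..##. -> #   bit 6 = 1  t=1,i=5
  ..#.# -> #   bit 5 = 1  t=2,i=5
  ..#.. -> #   bit 4 = 1  t=4,i=6
  ...## -> #   bit 3 = 1  t=0,i=2
  ...#. -> .   bit 2 = 0  t=4,i=5
  ....# -> #   bit 1 = 1  t=4,i=4
  ..... -> #   bit 0 = 1  t=4,i=3
  bits 01010111011100001010110001111011 = 1467001979

1467001979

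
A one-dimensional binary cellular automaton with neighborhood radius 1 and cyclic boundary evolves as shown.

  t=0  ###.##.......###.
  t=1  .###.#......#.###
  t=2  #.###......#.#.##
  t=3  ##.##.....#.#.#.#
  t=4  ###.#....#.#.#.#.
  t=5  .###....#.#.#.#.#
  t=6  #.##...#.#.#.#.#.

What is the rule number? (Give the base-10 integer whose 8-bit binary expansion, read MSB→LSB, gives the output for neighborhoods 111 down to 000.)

226

  ### -> #   bit 7 = 1  t=0,i=1
  ##. -> #   bit 6 = 1  t=0,i=2
  #.# -> #   bit 5 = 1  t=0,i=3
  #.. -> .   bit 4 = 0  t=0,i=6
  .## -> .   bit 3 = 0  t=0,i=0
  .#. -> .   bit 2 = 0  t=1,i=5
  ..# -> #   bit 1 = 1  t=0,i=12
  ... -> .   bit 0 = 0  t=0,i=7
  bits 11100010 = 226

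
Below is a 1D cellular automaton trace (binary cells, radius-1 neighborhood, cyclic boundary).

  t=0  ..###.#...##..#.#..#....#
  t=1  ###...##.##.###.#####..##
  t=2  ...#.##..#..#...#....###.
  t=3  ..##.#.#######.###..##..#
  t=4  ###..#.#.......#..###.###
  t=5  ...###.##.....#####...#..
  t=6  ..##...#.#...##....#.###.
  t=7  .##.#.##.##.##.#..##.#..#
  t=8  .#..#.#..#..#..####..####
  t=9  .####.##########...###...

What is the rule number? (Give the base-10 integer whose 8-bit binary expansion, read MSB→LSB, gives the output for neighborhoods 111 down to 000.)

30

  ###|.  b7=0 t=0,i=3
  ##.|.  b6=0 t=0,i=4
  #.#|.  b5=0 t=0,i=5
  #..|#  b4=1 t=0,i=0
  .##|#  b3=1 t=0,i=2
  .#.|#  b2=1 t=0,i=6
  ..#|#  b1=1 t=0,i=1
  ...|.  b0=0 t=0,i=8
  bits 00011110 = 30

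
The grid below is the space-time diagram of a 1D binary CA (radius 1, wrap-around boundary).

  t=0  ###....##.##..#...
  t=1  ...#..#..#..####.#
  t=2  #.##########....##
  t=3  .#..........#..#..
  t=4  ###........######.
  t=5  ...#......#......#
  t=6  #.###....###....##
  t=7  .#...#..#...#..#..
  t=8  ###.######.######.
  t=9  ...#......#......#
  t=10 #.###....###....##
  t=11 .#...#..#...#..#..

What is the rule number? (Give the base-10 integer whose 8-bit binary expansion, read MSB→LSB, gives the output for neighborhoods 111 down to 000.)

54

  [7] ### => .  t=0,i=1
  [6] ##. => .  t=0,i=2
  [5] #.# => #  t=0,i=9
  [4] #.. => #  t=0,i=3
  [3] .## => .  t=0,i=0
  [2] .#. => #  t=0,i=14
  [1] ..# => #  t=0,i=6
  [0] ... => .  t=0,i=4
  bits 00110110 = 54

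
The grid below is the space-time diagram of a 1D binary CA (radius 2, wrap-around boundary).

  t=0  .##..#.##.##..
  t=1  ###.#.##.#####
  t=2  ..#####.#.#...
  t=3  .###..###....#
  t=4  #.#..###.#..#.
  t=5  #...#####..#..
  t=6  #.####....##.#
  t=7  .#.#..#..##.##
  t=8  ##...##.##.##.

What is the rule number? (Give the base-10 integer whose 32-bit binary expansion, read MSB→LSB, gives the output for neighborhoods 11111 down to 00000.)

762239197

  #####|.  b31=0 t=1,i=0
  ####.|.  b30=0 t=1,i=1
  ###.#|#  b29=1 t=1,i=2
  ###..|.  b28=0 t=3,i=3
  ##.##|#  b27=1 t=0,i=9
  ##.#.|#  b26=1 t=1,i=3
  ##..#|.  b25=0 t=0,i=3
  ##...|#  b24=1 t=0,i=12
  #.###|.  b23=0 t=1,i=9
  #.##.|#  b22=1 t=0,i=7
  #.#.#|#  b21=1 t=1,i=4
  #.#..|.  b20=0 t=2,i=10
  #..##|#  b19=1 t=3,i=5
  #..#.|#  b18=1 t=0,i=4
  #...#|#  b17=1 t=0,i=13
  #....|.  b16=0 t=2,i=12
  .####|#  b15=1 t=1,i=10
  .###.|#  b14=1 t=3,i=2
  .##.#|.  b13=0 t=0,i=8
  .##..|#  b12=1 t=0,i=2
  .#.##|#  b11=1 t=0,i=6
  .#.#.|.  b10=0 t=2,i=9
  .#..#|.  b9=0 t=4,i=3
  .#...|.  b8=0 t=2,i=11
  ..###|#  b7=1 t=2,i=2
  ..##.|#  b6=1 t=0,i=1
  ..#.#|.  b5=0 t=0,i=5
  ..#..|#  b4=1 t=5,i=0
  ...##|#  b3=1 t=0,i=0
  ...#.|#  b2=1 t=3,i=12
  ....#|.  b1=0 t=2,i=0
  .....|#  b0=1 t=2,i=13
  bits 00101101011011101101100011011101 = 762239197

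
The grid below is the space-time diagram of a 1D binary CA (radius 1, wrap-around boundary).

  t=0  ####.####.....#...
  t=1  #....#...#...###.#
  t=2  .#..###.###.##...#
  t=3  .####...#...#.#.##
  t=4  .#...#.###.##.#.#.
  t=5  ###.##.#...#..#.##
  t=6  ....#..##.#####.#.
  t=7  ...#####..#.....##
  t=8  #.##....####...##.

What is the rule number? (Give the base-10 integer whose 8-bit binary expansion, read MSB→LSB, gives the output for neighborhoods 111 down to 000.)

  ###|.  b7=0 t=0,i=1
  ##.|.  b6=0 t=0,i=3
  #.#|.  b5=0 t=0,i=4
  #..|#  b4=1 t=0,i=9
  .##|#  b3=1 t=0,i=0
  .#.|#  b2=1 t=0,i=14
  ..#|#  b1=1 t=0,i=13
  ...|.  b0=0 t=0,i=10
  bits 00011110 = 30

30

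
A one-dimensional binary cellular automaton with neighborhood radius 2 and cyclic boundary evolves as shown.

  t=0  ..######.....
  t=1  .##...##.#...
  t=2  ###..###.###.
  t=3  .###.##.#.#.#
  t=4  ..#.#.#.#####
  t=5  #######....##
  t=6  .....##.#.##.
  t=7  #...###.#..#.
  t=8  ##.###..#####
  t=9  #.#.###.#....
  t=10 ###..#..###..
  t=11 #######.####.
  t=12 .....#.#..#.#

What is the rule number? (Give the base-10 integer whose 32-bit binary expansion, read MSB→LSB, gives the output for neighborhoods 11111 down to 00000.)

  [31] ##### => .  t=0,i=4
  [30] ####. => #  t=0,i=6
  [29] ###.# => .  t=2,i=7
  [28] ###.. => #  t=0,i=7
  [27] ##.## => #  t=2,i=8
  [26] ##.#. => .  t=1,i=8
  [25] ##..# => #  t=2,i=3
  [24] ##... => .  t=0,i=8
  [23] #.### => .  t=2,i=0
  [22] #.##. => .  t=3,i=5
  [21] #.#.# => #  t=3,i=8
  [20] #.#.. => #  t=1,i=9
  [19] #..## => .  t=2,i=4
  [18] #..#. => #  t=4,i=1
  [17] #...# => .  t=1,i=4
  [16] #.... => #  t=0,i=9
  [15] .#### => .  t=0,i=3
  [14] .###. => #  t=2,i=1
  [13] .##.# => #  t=1,i=7
  [12] .##.. => #  t=1,i=2
  [11] .#.## => .  t=3,i=0
  [10] .#.#. => #  t=3,i=9
  [9] .#..# => #  t=7,i=9
  [8] .#... => #  t=1,i=10
  [7] ..### => #  t=0,i=2
  [6] ..##. => #  t=1,i=1
  [5] ..#.# => #  t=4,i=2
  [4] ..#.. => #  t=10,i=5
  [3] ...## => #  t=0,i=1
  [2] ...#. => .  t=9,i=12
  [1] ....# => .  t=0,i=0
  [0] ..... => .  t=0,i=10
  bits 01011010001101010111011111111000 = 1513453560

1513453560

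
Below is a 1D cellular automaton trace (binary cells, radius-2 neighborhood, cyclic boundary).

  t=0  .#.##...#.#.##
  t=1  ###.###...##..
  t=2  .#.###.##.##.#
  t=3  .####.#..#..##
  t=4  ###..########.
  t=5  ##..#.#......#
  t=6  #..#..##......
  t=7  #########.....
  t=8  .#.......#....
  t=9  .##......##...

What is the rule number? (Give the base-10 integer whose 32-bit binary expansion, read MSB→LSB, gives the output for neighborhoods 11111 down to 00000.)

230611792

  #####|.  b31=0 t=4,i=7
  ####.|.  b30=0 t=3,i=3
  ###.#|.  b29=0 t=1,i=2
  ###..|.  b28=0 t=1,i=6
  ##.##|#  b27=1 t=1,i=3
  ##.#.|#  b26=1 t=0,i=0
  ##..#|.  b25=0 t=1,i=12
  ##...|#  b24=1 t=0,i=5
  #.###|#  b23=1 t=1,i=4
  #.##.|.  b22=0 t=0,i=3
  #.#.#|#  b21=1 t=0,i=1
  #.#..|#  b20=1 t=3,i=6
  #..##|#  b19=1 t=1,i=13
  #..#.|#  b18=1 t=3,i=8
  #...#|#  b17=1 t=0,i=6
  #....|.  b16=0 t=5,i=8
  .####|#  b15=1 t=3,i=2
  .###.|#  b14=1 t=1,i=1
  .##.#|.  b13=0 t=0,i=13
  .##..|#  b12=1 t=0,i=4
  .#.##|#  b11=1 t=0,i=2
  .#.#.|.  b10=0 t=0,i=9
  .#..#|#  b9=1 t=3,i=7
  .#...|#  b8=1 t=5,i=7
  ..###|.  b7=0 t=1,i=0
  ..##.|#  b6=1 t=1,i=10
  ..#.#|.  b5=0 t=0,i=8
  ..#..|#  b4=1 t=3,i=9
  ...##|.  b3=0 t=1,i=9
  ...#.|.  b2=0 t=0,i=7
  ....#|.  b1=0 t=5,i=11
  .....|.  b0=0 t=5,i=9
  bits 00001101101111101101101101010000 = 230611792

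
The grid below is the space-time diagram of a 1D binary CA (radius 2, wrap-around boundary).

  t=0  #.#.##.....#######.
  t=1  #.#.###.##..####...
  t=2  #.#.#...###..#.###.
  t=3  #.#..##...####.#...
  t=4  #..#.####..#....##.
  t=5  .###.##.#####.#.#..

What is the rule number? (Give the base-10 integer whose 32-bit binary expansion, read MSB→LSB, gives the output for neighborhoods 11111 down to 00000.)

2481361779

  #####|#  b31=1 t=0,i=13
  ####.|.  b30=0 t=0,i=16
  ###.#|.  b29=0 t=0,i=17
  ###..|#  b28=1 t=1,i=15
  ##.##|.  b27=0 t=1,i=7
  ##.#.|.  b26=0 t=0,i=18
  ##..#|#  b25=1 t=1,i=10
  ##...|#  b24=1 t=0,i=6
  #.###|#  b23=1 t=1,i=4
  #.##.|#  b22=1 t=0,i=4
  #.#.#|#  b21=1 t=0,i=0
  #.#..|.  b20=0 t=2,i=4
  #..##|.  b19=0 t=1,i=11
  #..#.|#  b18=1 t=2,i=12
  #...#|#  b17=1 t=1,i=17
  #....|.  b16=0 t=0,i=7
  .####|#  b15=1 t=0,i=12
  .###.|.  b14=0 t=1,i=5
  .##.#|.  b13=0 t=4,i=17
  .##..|#  b12=1 t=0,i=5
  .#.##|.  b11=0 t=0,i=3
  .#.#.|.  b10=0 t=0,i=1
  .#..#|#  b9=1 t=3,i=3
  .#...|#  b8=1 t=2,i=5
  ..###|.  b7=0 t=0,i=11
  ..##.|#  b6=1 t=3,i=5
  ..#.#|#  b5=1 t=1,i=0
  ..#..|#  b4=1 t=4,i=11
  ...##|.  b3=0 t=0,i=10
  ...#.|.  b2=0 t=1,i=18
  ....#|#  b1=1 t=0,i=9
  .....|#  b0=1 t=0,i=8
  bits 10010011111001101001001101110011 = 2481361779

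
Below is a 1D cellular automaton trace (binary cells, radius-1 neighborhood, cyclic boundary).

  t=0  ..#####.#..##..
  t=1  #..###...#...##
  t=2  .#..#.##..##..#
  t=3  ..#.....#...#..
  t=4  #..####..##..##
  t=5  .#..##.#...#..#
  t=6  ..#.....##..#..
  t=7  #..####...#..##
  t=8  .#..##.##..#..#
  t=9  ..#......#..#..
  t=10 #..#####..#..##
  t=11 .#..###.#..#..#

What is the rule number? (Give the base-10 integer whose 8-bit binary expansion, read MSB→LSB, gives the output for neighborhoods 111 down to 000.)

145

  nb ###: next=#  (t=0,i=3, bit7=1)
  nb ##.: next=.  (t=0,i=6, bit6=0)
  nb #.#: next=.  (t=0,i=7, bit5=0)
  nb #..: next=#  (t=0,i=9, bit4=1)
  nb .##: next=.  (t=0,i=2, bit3=0)
  nb .#.: next=.  (t=0,i=8, bit2=0)
  nb ..#: next=.  (t=0,i=1, bit1=0)
  nb ...: next=#  (t=0,i=0, bit0=1)
  bits 10010001 = 145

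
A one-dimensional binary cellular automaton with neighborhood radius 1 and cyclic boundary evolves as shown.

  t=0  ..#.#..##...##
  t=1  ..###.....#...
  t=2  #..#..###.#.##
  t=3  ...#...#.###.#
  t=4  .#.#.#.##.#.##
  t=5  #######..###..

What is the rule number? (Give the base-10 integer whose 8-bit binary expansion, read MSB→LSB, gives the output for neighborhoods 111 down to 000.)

165

  nb ###: next=#  (t=1,i=3, bit7=1)
  nb ##.: next=.  (t=0,i=8, bit6=0)
  nb #.#: next=#  (t=0,i=3, bit5=1)
  nb #..: next=.  (t=0,i=0, bit4=0)
  nb .##: next=.  (t=0,i=7, bit3=0)
  nb .#.: next=#  (t=0,i=2, bit2=1)
  nb ..#: next=.  (t=0,i=1, bit1=0)
  nb ...: next=#  (t=0,i=10, bit0=1)
  bits 10100101 = 165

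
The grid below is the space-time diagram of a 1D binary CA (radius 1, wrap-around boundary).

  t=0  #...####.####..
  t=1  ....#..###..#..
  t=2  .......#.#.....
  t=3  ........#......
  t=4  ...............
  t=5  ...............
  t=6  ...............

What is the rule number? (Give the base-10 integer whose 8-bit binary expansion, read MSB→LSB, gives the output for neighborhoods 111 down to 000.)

104

  ### -> .   bit 7 = 0  t=0,i=5
  ##. -> #   bit 6 = 1  t=0,i=7
  #.# -> #   bit 5 = 1  t=0,i=8
  #.. -> .   bit 4 = 0  t=0,i=1
  .## -> #   bit 3 = 1  t=0,i=4
  .#. -> .   bit 2 = 0  t=0,i=0
  ..# -> .   bit 1 = 0  t=0,i=3
  ... -> .   bit 0 = 0  t=0,i=2
  bits 01101000 = 104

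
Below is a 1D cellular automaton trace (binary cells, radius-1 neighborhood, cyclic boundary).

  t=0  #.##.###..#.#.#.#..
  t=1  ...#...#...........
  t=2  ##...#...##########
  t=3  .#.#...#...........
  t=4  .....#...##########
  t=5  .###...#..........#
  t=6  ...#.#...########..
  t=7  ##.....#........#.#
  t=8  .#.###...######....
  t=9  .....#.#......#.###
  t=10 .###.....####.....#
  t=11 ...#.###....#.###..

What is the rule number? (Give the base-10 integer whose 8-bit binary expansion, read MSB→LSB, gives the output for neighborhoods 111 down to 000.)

65

  ###|.  b7=0 t=0,i=6
  ##.|#  b6=1 t=0,i=3
  #.#|.  b5=0 t=0,i=1
  #..|.  b4=0 t=0,i=8
  .##|.  b3=0 t=0,i=2
  .#.|.  b2=0 t=0,i=0
  ..#|.  b1=0 t=0,i=9
  ...|#  b0=1 t=1,i=0
  bits 01000001 = 65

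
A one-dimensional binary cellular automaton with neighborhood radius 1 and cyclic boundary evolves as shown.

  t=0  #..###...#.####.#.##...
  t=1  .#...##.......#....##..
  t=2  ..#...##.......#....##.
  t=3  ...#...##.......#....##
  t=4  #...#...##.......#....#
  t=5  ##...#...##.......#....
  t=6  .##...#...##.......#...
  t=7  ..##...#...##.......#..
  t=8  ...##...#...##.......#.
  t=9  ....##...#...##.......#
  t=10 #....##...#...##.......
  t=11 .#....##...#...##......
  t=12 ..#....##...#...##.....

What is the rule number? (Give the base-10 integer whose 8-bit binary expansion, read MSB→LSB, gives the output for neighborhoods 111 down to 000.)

80

  nb ###: next=.  (t=0,i=4, bit7=0)
  nb ##.: next=#  (t=0,i=5, bit6=1)
  nb #.#: next=.  (t=0,i=10, bit5=0)
  nb #..: next=#  (t=0,i=1, bit4=1)
  nb .##: next=.  (t=0,i=3, bit3=0)
  nb .#.: next=.  (t=0,i=0, bit2=0)
  nb ..#: next=.  (t=0,i=2, bit1=0)
  nb ...: next=.  (t=0,i=7, bit0=0)
  bits 01010000 = 80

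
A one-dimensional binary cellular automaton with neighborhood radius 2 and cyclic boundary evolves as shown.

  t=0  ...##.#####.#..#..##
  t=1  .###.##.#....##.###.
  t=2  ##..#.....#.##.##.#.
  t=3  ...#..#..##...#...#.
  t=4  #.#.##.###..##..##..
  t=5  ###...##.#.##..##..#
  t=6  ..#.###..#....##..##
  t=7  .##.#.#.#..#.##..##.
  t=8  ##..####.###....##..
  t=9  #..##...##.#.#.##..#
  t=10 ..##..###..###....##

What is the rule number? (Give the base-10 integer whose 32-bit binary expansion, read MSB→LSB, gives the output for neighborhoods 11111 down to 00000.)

2561607404

  nb #####: next=#  (t=0,i=8, bit31=1)
  nb ####.: next=.  (t=0,i=9, bit30=0)
  nb ###.#: next=.  (t=0,i=10, bit29=0)
  nb ###..: next=#  (t=1,i=18, bit28=1)
  nb ##.##: next=#  (t=0,i=5, bit27=1)
  nb ##.#.: next=.  (t=0,i=11, bit26=0)
  nb ##..#: next=.  (t=1,i=19, bit25=0)
  nb ##...: next=.  (t=0,i=0, bit24=0)
  nb #.###: next=#  (t=0,i=6, bit23=1)
  nb #.##.: next=.  (t=1,i=5, bit22=0)
  nb #.#.#: next=#  (t=2,i=18, bit21=1)
  nb #.#..: next=.  (t=0,i=12, bit20=0)
  nb #..##: next=#  (t=0,i=17, bit19=1)
  nb #..#.: next=#  (t=0,i=14, bit18=1)
  nb #...#: next=#  (t=0,i=1, bit17=1)
  nb #....: next=#  (t=1,i=10, bit16=1)
  nb .####: next=.  (t=0,i=7, bit15=0)
  nb .###.: next=.  (t=1,i=2, bit14=0)
  nb .##.#: next=.  (t=0,i=4, bit13=0)
  nb .##..: next=.  (t=0,i=19, bit12=0)
  nb .#.##: next=.  (t=2,i=11, bit11=0)
  nb .#.#.: next=#  (t=4,i=1, bit10=1)
  nb .#..#: next=#  (t=0,i=13, bit9=1)
  nb .#...: next=.  (t=1,i=9, bit8=0)
  nb ..###: next=#  (t=1,i=1, bit7=1)
  nb ..##.: next=#  (t=0,i=3, bit6=1)
  nb ..#.#: next=#  (t=2,i=10, bit5=1)
  nb ..#..: next=.  (t=0,i=15, bit4=0)
  nb ...##: next=#  (t=0,i=2, bit3=1)
  nb ...#.: next=#  (t=2,i=9, bit2=1)
  nb ....#: next=.  (t=1,i=11, bit1=0)
  nb .....: next=.  (t=2,i=7, bit0=0)
  bits 10011000101011110000011011101100 = 2561607404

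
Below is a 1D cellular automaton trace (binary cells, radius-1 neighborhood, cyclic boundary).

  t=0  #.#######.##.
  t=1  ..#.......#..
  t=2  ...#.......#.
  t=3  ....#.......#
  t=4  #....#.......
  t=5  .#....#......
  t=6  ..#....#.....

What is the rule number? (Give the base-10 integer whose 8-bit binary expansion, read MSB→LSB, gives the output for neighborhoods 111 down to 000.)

24

  ###|.  b7=0 t=0,i=3
  ##.|.  b6=0 t=0,i=8
  #.#|.  b5=0 t=0,i=1
  #..|#  b4=1 t=1,i=3
  .##|#  b3=1 t=0,i=2
  .#.|.  b2=0 t=0,i=0
  ..#|.  b1=0 t=1,i=1
  ...|.  b0=0 t=1,i=0
  bits 00011000 = 24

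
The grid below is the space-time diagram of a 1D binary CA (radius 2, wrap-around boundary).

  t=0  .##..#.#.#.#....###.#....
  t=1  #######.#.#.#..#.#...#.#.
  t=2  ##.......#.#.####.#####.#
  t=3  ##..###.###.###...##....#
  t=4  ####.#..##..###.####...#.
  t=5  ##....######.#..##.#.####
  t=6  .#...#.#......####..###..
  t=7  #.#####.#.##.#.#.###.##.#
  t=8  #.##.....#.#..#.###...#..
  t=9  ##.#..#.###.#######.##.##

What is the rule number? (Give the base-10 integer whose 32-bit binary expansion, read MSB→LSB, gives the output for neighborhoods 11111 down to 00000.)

311361389

  #####|.  b31=0 t=1,i=2
  ####.|.  b30=0 t=1,i=5
  ###.#|.  b29=0 t=0,i=18
  ###..|#  b28=1 t=2,i=1
  ##.##|.  b27=0 t=2,i=17
  ##.#.|.  b26=0 t=0,i=19
  ##..#|#  b25=1 t=0,i=3
  ##...|.  b24=0 t=2,i=2
  #.###|#  b23=1 t=1,i=0
  #.##.|.  b22=0 t=7,i=10
  #.#.#|.  b21=0 t=0,i=7
  #.#..|.  b20=0 t=0,i=11
  #..##|#  b19=1 t=3,i=3
  #..#.|#  b18=1 t=0,i=4
  #...#|#  b17=1 t=1,i=19
  #....|.  b16=0 t=0,i=13
  .####|#  b15=1 t=1,i=1
  .###.|#  b14=1 t=0,i=17
  .##.#|#  b13=1 t=5,i=17
  .##..|#  b12=1 t=0,i=2
  .#.##|#  b11=1 t=1,i=24
  .#.#.|#  b10=1 t=0,i=6
  .#..#|#  b9=1 t=1,i=13
  .#...|#  b8=1 t=0,i=12
  ..###|.  b7=0 t=0,i=16
  ..##.|#  b6=1 t=0,i=1
  ..#.#|#  b5=1 t=0,i=5
  ..#..|.  b4=0 t=6,i=1
  ...##|#  b3=1 t=0,i=0
  ...#.|#  b2=1 t=1,i=20
  ....#|.  b1=0 t=0,i=14
  .....|#  b0=1 t=0,i=23
  bits 00010010100011101111111101101101 = 311361389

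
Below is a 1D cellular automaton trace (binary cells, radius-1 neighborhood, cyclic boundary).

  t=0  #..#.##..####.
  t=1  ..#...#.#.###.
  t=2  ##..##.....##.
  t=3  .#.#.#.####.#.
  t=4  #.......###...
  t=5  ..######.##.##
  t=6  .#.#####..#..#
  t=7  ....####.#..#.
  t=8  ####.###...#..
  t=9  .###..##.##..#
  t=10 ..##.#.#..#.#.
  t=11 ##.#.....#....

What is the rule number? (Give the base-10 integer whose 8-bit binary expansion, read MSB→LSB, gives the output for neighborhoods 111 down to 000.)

  ###|#  b7=1 t=0,i=10
  ##.|#  b6=1 t=0,i=6
  #.#|.  b5=0 t=0,i=4
  #..|.  b4=0 t=0,i=1
  .##|.  b3=0 t=0,i=5
  .#.|.  b2=0 t=0,i=0
  ..#|#  b1=1 t=0,i=2
  ...|#  b0=1 t=1,i=0
  bits 11000011 = 195

195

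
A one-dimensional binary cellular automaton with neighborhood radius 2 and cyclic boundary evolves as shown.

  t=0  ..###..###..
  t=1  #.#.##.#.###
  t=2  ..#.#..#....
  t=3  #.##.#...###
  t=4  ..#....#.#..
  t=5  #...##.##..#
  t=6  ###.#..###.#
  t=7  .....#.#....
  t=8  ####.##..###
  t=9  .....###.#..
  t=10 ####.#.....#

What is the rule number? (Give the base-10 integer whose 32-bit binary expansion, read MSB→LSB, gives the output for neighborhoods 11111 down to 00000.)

325261027

  ##### -> .   bit 31 = 0  t=8,i=0
  ####. -> .   bit 30 = 0  t=1,i=11
  ###.# -> .   bit 29 = 0  t=1,i=0
  ###.. -> #   bit 28 = 1  t=0,i=4
  ##.## -> .   bit 27 = 0  t=3,i=1
  ##.#. -> .   bit 26 = 0  t=1,i=1
  ##..# -> #   bit 25 = 1  t=0,i=5
  ##... -> #   bit 24 = 1  t=0,i=10
  #.### -> .   bit 23 = 0  t=1,i=9
  #.##. -> #   bit 22 = 1  t=1,i=4
  #.#.# -> #   bit 21 = 1  t=1,i=2
  #.#.. -> .   bit 20 = 0  t=2,i=4
  #..## -> .   bit 19 = 0  t=0,i=6
  #..#. -> .   bit 18 = 0  t=2,i=6
  #...# -> #   bit 17 = 1  t=3,i=7
  #.... -> #   bit 16 = 1  t=0,i=11
  .#### -> .   bit 15 = 0  t=1,i=10
  .###. -> .   bit 14 = 0  t=0,i=3
  .##.# -> .   bit 13 = 0  t=1,i=5
  .##.. -> #   bit 12 = 1  t=5,i=0
  .#.## -> .   bit 11 = 0  t=1,i=3
  .#.#. -> #   bit 10 = 1  t=2,i=3
  .#..# -> #   bit 9 = 1  t=2,i=5
  .#... -> .   bit 8 = 0  t=2,i=8
  ..### -> #   bit 7 = 1  t=0,i=2
  ..##. -> #   bit 6 = 1  t=5,i=4
  ..#.# -> #   bit 5 = 1  t=2,i=2
  ..#.. -> .   bit 4 = 0  t=2,i=7
  ...## -> .   bit 3 = 0  t=0,i=1
  ...#. -> .   bit 2 = 0  t=2,i=1
  ....# -> #   bit 1 = 1  t=0,i=0
  ..... -> #   bit 0 = 1  t=2,i=10
  bits 00010011011000110001011011100011 = 325261027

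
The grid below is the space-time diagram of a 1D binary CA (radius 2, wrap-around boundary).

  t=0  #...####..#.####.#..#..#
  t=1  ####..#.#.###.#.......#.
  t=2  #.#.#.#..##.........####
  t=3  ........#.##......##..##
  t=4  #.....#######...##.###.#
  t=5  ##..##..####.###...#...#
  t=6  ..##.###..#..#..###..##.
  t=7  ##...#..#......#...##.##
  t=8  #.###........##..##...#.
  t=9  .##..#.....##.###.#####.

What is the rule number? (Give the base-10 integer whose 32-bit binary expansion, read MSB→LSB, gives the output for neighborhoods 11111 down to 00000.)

  #####|#  b31=1 t=2,i=22
  ####.|#  b30=1 t=0,i=6
  ###.#|.  b29=0 t=0,i=15
  ###..|.  b28=0 t=0,i=7
  ##.##|.  b27=0 t=4,i=18
  ##.#.|.  b26=0 t=0,i=16
  ##..#|#  b25=1 t=0,i=8
  ##...|#  b24=1 t=0,i=1
  #.###|#  b23=1 t=0,i=12
  #.##.|#  b22=1 t=3,i=10
  #.#.#|.  b21=0 t=1,i=8
  #.#..|.  b20=0 t=0,i=17
  #..##|#  b19=1 t=0,i=22
  #..#.|.  b18=0 t=0,i=9
  #...#|#  b17=1 t=0,i=2
  #....|.  b16=0 t=1,i=16
  .####|.  b15=0 t=0,i=5
  .###.|.  b14=0 t=1,i=11
  .##.#|.  b13=0 t=4,i=17
  .##..|#  b12=1 t=0,i=0
  .#.##|#  b11=1 t=0,i=11
  .#.#.|.  b10=0 t=1,i=7
  .#..#|.  b9=0 t=0,i=18
  .#...|.  b8=0 t=1,i=15
  ..###|.  b7=0 t=0,i=4
  ..##.|.  b6=0 t=0,i=23
  ..#.#|#  b5=1 t=0,i=10
  ..#..|.  b4=0 t=0,i=20
  ...##|#  b3=1 t=0,i=3
  ...#.|#  b2=1 t=1,i=21
  ....#|#  b1=1 t=1,i=20
  .....|.  b0=0 t=1,i=17
  bits 11000011110010100001100000101110 = 3284801582

3284801582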